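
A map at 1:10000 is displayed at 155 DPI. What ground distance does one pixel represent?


pixel_cm = 2.54 / 155 ≈ 0.016387 cm
ground = pixel_cm * 10000 / 100 = 2.54 * 10000 / (155 * 100) = 25400 / 15500 ≈ 1.64 m

1.64 m


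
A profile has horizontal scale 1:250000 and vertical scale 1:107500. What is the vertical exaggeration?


VE = horizontal_scale / vertical_scale = 250000 / 107500 ≈ 2.3

2.3x


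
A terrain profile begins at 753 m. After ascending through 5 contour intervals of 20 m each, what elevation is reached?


elevation = 753 + 5 * 20 = 853 m

853 m


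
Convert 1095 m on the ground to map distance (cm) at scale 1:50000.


map_cm = 1095 * 100 / 50000 = 2.19 cm

2.19 cm


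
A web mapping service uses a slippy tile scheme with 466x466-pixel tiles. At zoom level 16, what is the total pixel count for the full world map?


tiles per axis = 2^16 = 65536
total tiles = 65536^2 = 4294967296
pixels per axis = 65536 * 466 = 30539776
total pixels = 30539776^2 = 932677918130176

932677918130176 pixels


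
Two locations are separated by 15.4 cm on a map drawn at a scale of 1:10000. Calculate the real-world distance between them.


ground = 15.4 cm * 10000 / 100 = 1540.0 m = 1.54 km

1.54 km


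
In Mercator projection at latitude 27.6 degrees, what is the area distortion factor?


area_distortion = 1/cos^2(27.6) = 1.273

1.273


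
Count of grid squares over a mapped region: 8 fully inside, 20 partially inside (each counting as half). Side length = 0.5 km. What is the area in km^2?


effective squares = 8 + 20 * 0.5 = 18.0
area = 18.0 * 0.25 = 4.5 km^2

4.5 km^2


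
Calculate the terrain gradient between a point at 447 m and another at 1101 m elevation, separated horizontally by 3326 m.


gradient = (1101 - 447) / 3326 = 654 / 3326 = 0.1966

0.1966


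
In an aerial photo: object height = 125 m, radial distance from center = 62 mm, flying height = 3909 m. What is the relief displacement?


d = h * r / H = 125 * 62 / 3909 = 1.98 mm

1.98 mm


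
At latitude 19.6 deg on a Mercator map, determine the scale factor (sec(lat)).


SF = 1 / cos(19.6) = 1 / 0.942057 = 1.062

1.062


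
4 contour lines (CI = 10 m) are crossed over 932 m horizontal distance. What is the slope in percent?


elevation change = 4 * 10 = 40 m
slope = 40 / 932 * 100 = 4.3%

4.3%


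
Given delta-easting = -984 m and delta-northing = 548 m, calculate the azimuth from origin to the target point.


az = atan2(-984, 548) = -60.9 deg
adjusted to 0-360: 299.1 degrees

299.1 degrees


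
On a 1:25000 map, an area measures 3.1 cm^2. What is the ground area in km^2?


ground_area = 3.1 * (25000/100)^2 = 193750.0 m^2 = 0.19375 km^2 ≈ 0.194 km^2

0.194 km^2


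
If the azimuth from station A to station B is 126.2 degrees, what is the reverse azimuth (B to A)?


back azimuth = (126.2 + 180) mod 360 = 306.2 degrees

306.2 degrees


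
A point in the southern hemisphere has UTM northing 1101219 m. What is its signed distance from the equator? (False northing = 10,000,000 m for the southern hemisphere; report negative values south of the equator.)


For southern: actual = 1101219 - 10000000 = -8898781 m

-8898781 m


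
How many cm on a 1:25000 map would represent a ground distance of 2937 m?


map_cm = 2937 * 100 / 25000 = 11.748 cm ≈ 11.75 cm

11.75 cm


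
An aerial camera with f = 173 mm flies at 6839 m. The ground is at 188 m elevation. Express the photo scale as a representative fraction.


scale = f / (H - h) = 173 mm / 6651 m = 173 / 6651000 = 1:38445

1:38445


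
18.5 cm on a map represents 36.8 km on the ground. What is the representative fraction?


ground = 36.8 km = 3680000 cm; RF denominator = ground / map = 3680000 / 18.5 ≈ 198919; RF = 1:198919

1:198919


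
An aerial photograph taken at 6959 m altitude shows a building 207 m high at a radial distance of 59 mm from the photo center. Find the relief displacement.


d = h * r / H = 207 * 59 / 6959 = 1.75 mm

1.75 mm


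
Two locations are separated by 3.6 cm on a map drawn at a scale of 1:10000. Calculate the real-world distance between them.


ground = 3.6 cm * 10000 / 100 = 360.0 m

360.0 m


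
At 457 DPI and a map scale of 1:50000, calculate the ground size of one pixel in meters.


pixel_cm = 2.54 / 457 ≈ 0.005558 cm
ground = pixel_cm * 50000 / 100 = 2.54 * 50000 / (457 * 100) = 127000 / 45700 ≈ 2.78 m

2.78 m


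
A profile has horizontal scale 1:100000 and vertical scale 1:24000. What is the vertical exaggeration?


VE = horizontal_scale / vertical_scale = 100000 / 24000 ≈ 4.2

4.2x


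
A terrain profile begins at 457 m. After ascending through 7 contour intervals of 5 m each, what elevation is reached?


elevation = 457 + 7 * 5 = 492 m

492 m


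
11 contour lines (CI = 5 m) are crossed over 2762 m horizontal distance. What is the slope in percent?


elevation change = 11 * 5 = 55 m
slope = 55 / 2762 * 100 = 2.0%

2.0%


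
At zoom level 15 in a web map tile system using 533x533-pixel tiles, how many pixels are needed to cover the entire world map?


tiles per axis = 2^15 = 32768
total tiles = 32768^2 = 1073741824
pixels per axis = 32768 * 533 = 17465344
total pixels = 17465344^2 = 305038241038336

305038241038336 pixels


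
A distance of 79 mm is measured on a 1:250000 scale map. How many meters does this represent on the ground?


ground = 79 mm * 250000 / 1000 = 19750.0 m

19750.0 m


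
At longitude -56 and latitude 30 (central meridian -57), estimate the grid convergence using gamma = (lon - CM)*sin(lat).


gamma = (-56 - -57) * sin(30) = 1 * 0.5 = 0.5 degrees

0.5 degrees


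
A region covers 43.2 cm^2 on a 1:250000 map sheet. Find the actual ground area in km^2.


ground_area = 43.2 * (250000/100)^2 = 270000000.0 m^2 = 270.0 km^2

270.0 km^2


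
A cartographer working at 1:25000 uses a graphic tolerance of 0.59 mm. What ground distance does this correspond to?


ground = 0.59 mm * 25000 / 1000 = 14.75 m

14.75 m


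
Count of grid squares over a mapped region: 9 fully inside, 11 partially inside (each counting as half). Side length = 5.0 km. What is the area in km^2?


effective squares = 9 + 11 * 0.5 = 14.5
area = 14.5 * 25.0 = 362.5 km^2

362.5 km^2


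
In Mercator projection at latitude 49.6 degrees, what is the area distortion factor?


area_distortion = 1/cos^2(49.6) = 2.381

2.381


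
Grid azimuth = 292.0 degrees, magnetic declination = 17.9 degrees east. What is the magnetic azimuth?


magnetic azimuth = grid azimuth - declination (east +ve)
mag_az = 292.0 - 17.9 = 274.1 degrees

274.1 degrees


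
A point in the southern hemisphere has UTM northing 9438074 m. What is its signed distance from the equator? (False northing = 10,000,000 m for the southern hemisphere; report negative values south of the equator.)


For southern: actual = 9438074 - 10000000 = -561926 m

-561926 m


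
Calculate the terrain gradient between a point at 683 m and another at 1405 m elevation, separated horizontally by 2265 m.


gradient = (1405 - 683) / 2265 = 722 / 2265 = 0.3188

0.3188


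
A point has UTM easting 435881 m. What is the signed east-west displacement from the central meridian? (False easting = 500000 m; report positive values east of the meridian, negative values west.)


displacement = 435881 - 500000 = -64119 m

-64119 m


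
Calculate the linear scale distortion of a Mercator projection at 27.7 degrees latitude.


SF = 1 / cos(27.7) = 1 / 0.885394 = 1.129

1.129


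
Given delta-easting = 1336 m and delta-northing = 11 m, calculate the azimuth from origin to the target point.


az = atan2(1336, 11) = 89.5 deg
adjusted to 0-360: 89.5 degrees

89.5 degrees


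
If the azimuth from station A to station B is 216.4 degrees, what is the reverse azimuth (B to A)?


back azimuth = (216.4 + 180) mod 360 = 36.4 degrees

36.4 degrees


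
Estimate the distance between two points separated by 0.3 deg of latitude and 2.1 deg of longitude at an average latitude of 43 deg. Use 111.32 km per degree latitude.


dlat_km = 0.3 * 111.32 = 33.396
dlon_km = 2.1 * 111.32 * cos(43) ≈ 170.97
dist = sqrt(33.396^2 + 170.97^2) ≈ 174.2 km

174.2 km


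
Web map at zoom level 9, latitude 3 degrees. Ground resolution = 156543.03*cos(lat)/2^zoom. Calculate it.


res = 156543.03 * cos(3) / 2^9 = 156543.03 * 0.99862953 / 512 = 305.33 m/pixel

305.33 m/pixel


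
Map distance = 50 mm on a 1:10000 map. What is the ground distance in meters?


ground = 50 mm * 10000 / 1000 = 500.0 m

500.0 m


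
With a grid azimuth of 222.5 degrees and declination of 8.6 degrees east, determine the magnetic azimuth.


magnetic azimuth = grid azimuth - declination (east +ve)
mag_az = 222.5 - 8.6 = 213.9 degrees

213.9 degrees


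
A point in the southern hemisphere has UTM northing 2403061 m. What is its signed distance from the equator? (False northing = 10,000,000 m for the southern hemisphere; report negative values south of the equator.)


For southern: actual = 2403061 - 10000000 = -7596939 m

-7596939 m


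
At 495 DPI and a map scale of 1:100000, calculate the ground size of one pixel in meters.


pixel_cm = 2.54 / 495 ≈ 0.005131 cm
ground = pixel_cm * 100000 / 100 = 2.54 * 100000 / (495 * 100) = 254000 / 49500 ≈ 5.13 m

5.13 m


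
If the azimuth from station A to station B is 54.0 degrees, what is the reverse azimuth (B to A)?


back azimuth = (54.0 + 180) mod 360 = 234.0 degrees

234.0 degrees


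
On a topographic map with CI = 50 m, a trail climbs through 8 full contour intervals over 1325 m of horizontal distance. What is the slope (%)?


elevation change = 8 * 50 = 400 m
slope = 400 / 1325 * 100 = 30.2%

30.2%


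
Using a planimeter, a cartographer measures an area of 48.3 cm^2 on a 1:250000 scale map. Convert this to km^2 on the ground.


ground_area = 48.3 * (250000/100)^2 = 301875000.0 m^2 = 301.875 km^2

301.875 km^2


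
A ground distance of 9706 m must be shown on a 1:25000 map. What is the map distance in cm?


map_cm = 9706 * 100 / 25000 = 38.824 cm ≈ 38.82 cm

38.82 cm


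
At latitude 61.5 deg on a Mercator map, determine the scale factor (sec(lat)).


SF = 1 / cos(61.5) = 1 / 0.477159 = 2.096

2.096


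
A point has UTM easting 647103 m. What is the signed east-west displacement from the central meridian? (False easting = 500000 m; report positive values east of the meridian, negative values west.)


displacement = 647103 - 500000 = 147103 m

147103 m


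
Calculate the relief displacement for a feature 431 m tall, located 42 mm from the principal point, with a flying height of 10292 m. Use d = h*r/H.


d = h * r / H = 431 * 42 / 10292 = 1.76 mm

1.76 mm


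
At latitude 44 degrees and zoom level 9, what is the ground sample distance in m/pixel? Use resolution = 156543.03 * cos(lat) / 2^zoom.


res = 156543.03 * cos(44) / 2^9 = 156543.03 * 0.7193398 / 512 = 219.94 m/pixel

219.94 m/pixel


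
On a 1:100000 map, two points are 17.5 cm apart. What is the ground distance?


ground = 17.5 cm * 100000 / 100 = 17500.0 m = 17.5 km

17.5 km


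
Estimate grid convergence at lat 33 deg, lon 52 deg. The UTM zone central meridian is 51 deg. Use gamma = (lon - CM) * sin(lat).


gamma = (52 - 51) * sin(33) = 1 * 0.544639 = 0.545 degrees

0.545 degrees


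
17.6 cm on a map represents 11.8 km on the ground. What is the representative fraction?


ground = 11.8 km = 1180000 cm; RF denominator = ground / map = 1180000 / 17.6 ≈ 67045; RF = 1:67045

1:67045


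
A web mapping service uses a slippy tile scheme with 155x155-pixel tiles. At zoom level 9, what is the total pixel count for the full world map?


tiles per axis = 2^9 = 512
total tiles = 512^2 = 262144
pixels per axis = 512 * 155 = 79360
total pixels = 79360^2 = 6298009600

6298009600 pixels


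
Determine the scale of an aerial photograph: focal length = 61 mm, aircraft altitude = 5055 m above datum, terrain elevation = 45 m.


scale = f / (H - h) = 61 mm / 5010 m = 61 / 5010000 = 1:82131

1:82131


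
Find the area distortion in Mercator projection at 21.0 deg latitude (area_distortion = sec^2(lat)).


area_distortion = 1/cos^2(21.0) = 1.147

1.147


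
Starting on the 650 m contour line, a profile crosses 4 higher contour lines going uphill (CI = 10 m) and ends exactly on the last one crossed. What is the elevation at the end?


elevation = 650 + 4 * 10 = 690 m

690 m


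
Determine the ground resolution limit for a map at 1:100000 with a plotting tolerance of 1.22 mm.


ground = 1.22 mm * 100000 / 1000 = 122.0 m

122.0 m


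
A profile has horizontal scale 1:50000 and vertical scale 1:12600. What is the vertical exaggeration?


VE = horizontal_scale / vertical_scale = 50000 / 12600 ≈ 4.0

4.0x


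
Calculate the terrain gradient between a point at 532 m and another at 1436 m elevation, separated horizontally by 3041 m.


gradient = (1436 - 532) / 3041 = 904 / 3041 = 0.2973

0.2973


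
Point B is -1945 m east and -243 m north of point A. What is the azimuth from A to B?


az = atan2(-1945, -243) = -97.1 deg
adjusted to 0-360: 262.9 degrees

262.9 degrees


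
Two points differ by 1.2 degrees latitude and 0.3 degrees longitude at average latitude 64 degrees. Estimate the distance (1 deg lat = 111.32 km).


dlat_km = 1.2 * 111.32 = 133.584
dlon_km = 0.3 * 111.32 * cos(64) ≈ 14.64
dist = sqrt(133.584^2 + 14.64^2) ≈ 134.4 km

134.4 km


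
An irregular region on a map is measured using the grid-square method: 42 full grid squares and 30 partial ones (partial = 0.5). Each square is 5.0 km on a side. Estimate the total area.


effective squares = 42 + 30 * 0.5 = 57.0
area = 57.0 * 25.0 = 1425.0 km^2

1425.0 km^2


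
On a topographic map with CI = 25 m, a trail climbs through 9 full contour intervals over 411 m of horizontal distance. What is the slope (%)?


elevation change = 9 * 25 = 225 m
slope = 225 / 411 * 100 = 54.7%

54.7%


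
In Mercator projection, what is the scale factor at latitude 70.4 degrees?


SF = 1 / cos(70.4) = 1 / 0.335452 = 2.981

2.981


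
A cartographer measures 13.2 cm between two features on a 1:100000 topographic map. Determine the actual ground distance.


ground = 13.2 cm * 100000 / 100 = 13200.0 m = 13.2 km

13.2 km


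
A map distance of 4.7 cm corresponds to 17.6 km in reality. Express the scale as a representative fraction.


ground = 17.6 km = 1760000 cm; RF denominator = ground / map = 1760000 / 4.7 ≈ 374468; RF = 1:374468

1:374468


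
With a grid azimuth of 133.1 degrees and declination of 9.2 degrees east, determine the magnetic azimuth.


magnetic azimuth = grid azimuth - declination (east +ve)
mag_az = 133.1 - 9.2 = 123.9 degrees

123.9 degrees


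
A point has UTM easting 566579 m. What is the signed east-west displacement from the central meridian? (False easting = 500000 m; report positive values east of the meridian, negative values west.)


displacement = 566579 - 500000 = 66579 m

66579 m


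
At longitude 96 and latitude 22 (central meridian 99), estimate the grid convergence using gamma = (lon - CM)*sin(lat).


gamma = (96 - 99) * sin(22) = -3 * 0.374607 = -1.124 degrees

-1.124 degrees


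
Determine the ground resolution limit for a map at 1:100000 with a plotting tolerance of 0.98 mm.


ground = 0.98 mm * 100000 / 1000 = 98.0 m

98.0 m


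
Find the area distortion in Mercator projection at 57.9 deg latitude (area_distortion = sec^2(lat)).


area_distortion = 1/cos^2(57.9) = 3.541

3.541


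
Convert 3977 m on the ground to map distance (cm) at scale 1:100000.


map_cm = 3977 * 100 / 100000 = 3.977 cm ≈ 3.98 cm

3.98 cm


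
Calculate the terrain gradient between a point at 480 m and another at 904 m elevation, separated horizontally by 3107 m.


gradient = (904 - 480) / 3107 = 424 / 3107 = 0.1365

0.1365


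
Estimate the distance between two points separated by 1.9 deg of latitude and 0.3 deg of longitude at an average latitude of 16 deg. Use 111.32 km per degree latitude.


dlat_km = 1.9 * 111.32 = 211.508
dlon_km = 0.3 * 111.32 * cos(16) ≈ 32.102
dist = sqrt(211.508^2 + 32.102^2) ≈ 213.9 km

213.9 km


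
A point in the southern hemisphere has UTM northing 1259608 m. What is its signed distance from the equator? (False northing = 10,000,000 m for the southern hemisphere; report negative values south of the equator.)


For southern: actual = 1259608 - 10000000 = -8740392 m

-8740392 m


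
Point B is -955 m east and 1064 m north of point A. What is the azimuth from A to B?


az = atan2(-955, 1064) = -41.9 deg
adjusted to 0-360: 318.1 degrees

318.1 degrees


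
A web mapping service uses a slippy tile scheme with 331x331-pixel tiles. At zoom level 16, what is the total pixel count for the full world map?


tiles per axis = 2^16 = 65536
total tiles = 65536^2 = 4294967296
pixels per axis = 65536 * 331 = 21692416
total pixels = 21692416^2 = 470560911917056

470560911917056 pixels


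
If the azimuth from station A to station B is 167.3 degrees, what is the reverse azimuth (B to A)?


back azimuth = (167.3 + 180) mod 360 = 347.3 degrees

347.3 degrees


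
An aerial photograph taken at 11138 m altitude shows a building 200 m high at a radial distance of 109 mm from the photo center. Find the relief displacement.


d = h * r / H = 200 * 109 / 11138 = 1.96 mm

1.96 mm


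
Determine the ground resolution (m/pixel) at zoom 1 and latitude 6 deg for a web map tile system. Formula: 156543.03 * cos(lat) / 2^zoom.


res = 156543.03 * cos(6) / 2^1 = 156543.03 * 0.9945219 / 2 = 77842.74 m/pixel

77842.74 m/pixel


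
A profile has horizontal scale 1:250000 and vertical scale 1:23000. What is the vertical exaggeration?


VE = horizontal_scale / vertical_scale = 250000 / 23000 ≈ 10.9

10.9x


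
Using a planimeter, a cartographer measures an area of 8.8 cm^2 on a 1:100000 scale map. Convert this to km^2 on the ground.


ground_area = 8.8 * (100000/100)^2 = 8800000.0 m^2 = 8.8 km^2

8.8 km^2


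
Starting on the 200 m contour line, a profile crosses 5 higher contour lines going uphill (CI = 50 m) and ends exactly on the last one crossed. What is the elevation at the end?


elevation = 200 + 5 * 50 = 450 m

450 m


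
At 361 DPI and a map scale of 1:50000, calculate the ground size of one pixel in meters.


pixel_cm = 2.54 / 361 ≈ 0.007036 cm
ground = pixel_cm * 50000 / 100 = 2.54 * 50000 / (361 * 100) = 127000 / 36100 ≈ 3.52 m

3.52 m


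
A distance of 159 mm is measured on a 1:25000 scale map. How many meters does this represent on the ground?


ground = 159 mm * 25000 / 1000 = 3975.0 m

3975.0 m


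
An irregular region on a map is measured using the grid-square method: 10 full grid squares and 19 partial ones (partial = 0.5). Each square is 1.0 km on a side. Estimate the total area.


effective squares = 10 + 19 * 0.5 = 19.5
area = 19.5 * 1.0 = 19.5 km^2

19.5 km^2


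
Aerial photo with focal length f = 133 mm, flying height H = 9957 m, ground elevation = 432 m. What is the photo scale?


scale = f / (H - h) = 133 mm / 9525 m = 133 / 9525000 = 1:71617

1:71617


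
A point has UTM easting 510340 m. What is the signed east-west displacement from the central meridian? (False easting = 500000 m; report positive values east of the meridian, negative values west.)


displacement = 510340 - 500000 = 10340 m

10340 m


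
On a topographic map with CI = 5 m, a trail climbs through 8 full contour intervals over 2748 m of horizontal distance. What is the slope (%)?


elevation change = 8 * 5 = 40 m
slope = 40 / 2748 * 100 = 1.5%

1.5%


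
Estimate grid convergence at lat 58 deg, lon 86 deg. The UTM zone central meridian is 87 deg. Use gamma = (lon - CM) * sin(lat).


gamma = (86 - 87) * sin(58) = -1 * 0.848048 = -0.848 degrees

-0.848 degrees


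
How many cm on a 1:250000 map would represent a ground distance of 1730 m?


map_cm = 1730 * 100 / 250000 = 0.692 cm ≈ 0.69 cm

0.69 cm


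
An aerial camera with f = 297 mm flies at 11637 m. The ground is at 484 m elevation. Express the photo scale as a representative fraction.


scale = f / (H - h) = 297 mm / 11153 m = 297 / 11153000 = 1:37552

1:37552


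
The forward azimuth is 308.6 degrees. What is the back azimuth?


back azimuth = (308.6 + 180) mod 360 = 128.6 degrees

128.6 degrees


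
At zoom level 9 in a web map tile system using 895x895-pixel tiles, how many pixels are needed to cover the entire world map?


tiles per axis = 2^9 = 512
total tiles = 512^2 = 262144
pixels per axis = 512 * 895 = 458240
total pixels = 458240^2 = 209983897600

209983897600 pixels


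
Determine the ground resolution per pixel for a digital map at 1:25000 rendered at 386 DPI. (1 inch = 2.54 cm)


pixel_cm = 2.54 / 386 ≈ 0.00658 cm
ground = pixel_cm * 25000 / 100 = 2.54 * 25000 / (386 * 100) = 63500 / 38600 ≈ 1.65 m

1.65 m


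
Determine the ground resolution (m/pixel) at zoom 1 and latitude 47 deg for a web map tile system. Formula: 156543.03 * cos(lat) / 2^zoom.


res = 156543.03 * cos(47) / 2^1 = 156543.03 * 0.68199836 / 2 = 53381.04 m/pixel

53381.04 m/pixel


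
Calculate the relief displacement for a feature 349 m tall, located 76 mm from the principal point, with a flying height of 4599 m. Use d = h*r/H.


d = h * r / H = 349 * 76 / 4599 = 5.77 mm

5.77 mm


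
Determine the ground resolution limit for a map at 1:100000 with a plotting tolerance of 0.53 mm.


ground = 0.53 mm * 100000 / 1000 = 53.0 m

53.0 m


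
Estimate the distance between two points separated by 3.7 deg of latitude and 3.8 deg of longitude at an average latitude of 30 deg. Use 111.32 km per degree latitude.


dlat_km = 3.7 * 111.32 = 411.884
dlon_km = 3.8 * 111.32 * cos(30) ≈ 366.343
dist = sqrt(411.884^2 + 366.343^2) ≈ 551.2 km

551.2 km


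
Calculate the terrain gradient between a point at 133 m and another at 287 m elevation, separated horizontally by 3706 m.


gradient = (287 - 133) / 3706 = 154 / 3706 = 0.0416

0.0416


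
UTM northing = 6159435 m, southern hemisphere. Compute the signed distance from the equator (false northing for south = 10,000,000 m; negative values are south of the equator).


For southern: actual = 6159435 - 10000000 = -3840565 m

-3840565 m


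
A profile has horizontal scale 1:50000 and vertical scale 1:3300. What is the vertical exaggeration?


VE = horizontal_scale / vertical_scale = 50000 / 3300 ≈ 15.2

15.2x


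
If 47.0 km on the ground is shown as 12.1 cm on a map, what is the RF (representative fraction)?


ground = 47.0 km = 4700000 cm; RF denominator = ground / map = 4700000 / 12.1 ≈ 388430; RF = 1:388430

1:388430


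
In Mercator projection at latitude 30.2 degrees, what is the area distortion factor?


area_distortion = 1/cos^2(30.2) = 1.339

1.339


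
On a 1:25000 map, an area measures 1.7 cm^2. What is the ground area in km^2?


ground_area = 1.7 * (25000/100)^2 = 106250.0 m^2 = 0.10625 km^2 ≈ 0.106 km^2

0.106 km^2


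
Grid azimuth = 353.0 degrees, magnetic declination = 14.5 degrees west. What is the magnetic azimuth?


magnetic azimuth = grid azimuth - declination (east +ve)
mag_az = 353.0 - -14.5 = 7.5 degrees

7.5 degrees


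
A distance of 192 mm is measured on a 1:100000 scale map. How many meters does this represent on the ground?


ground = 192 mm * 100000 / 1000 = 19200.0 m

19200.0 m


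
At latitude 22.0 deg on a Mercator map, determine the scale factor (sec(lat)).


SF = 1 / cos(22.0) = 1 / 0.927184 = 1.079

1.079


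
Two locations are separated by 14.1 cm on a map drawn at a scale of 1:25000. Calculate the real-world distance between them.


ground = 14.1 cm * 25000 / 100 = 3525.0 m = 3.525 km

3.525 km


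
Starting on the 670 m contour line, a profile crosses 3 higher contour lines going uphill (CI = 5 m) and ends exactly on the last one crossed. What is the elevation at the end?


elevation = 670 + 3 * 5 = 685 m

685 m


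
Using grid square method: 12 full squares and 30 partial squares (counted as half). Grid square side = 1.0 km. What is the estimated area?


effective squares = 12 + 30 * 0.5 = 27.0
area = 27.0 * 1.0 = 27.0 km^2

27.0 km^2


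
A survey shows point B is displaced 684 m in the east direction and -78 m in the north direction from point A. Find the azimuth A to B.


az = atan2(684, -78) = 96.5 deg
adjusted to 0-360: 96.5 degrees

96.5 degrees


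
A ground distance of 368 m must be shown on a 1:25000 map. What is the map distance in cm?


map_cm = 368 * 100 / 25000 = 1.472 cm ≈ 1.47 cm

1.47 cm


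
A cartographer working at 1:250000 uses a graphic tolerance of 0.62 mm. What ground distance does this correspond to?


ground = 0.62 mm * 250000 / 1000 = 155.0 m

155.0 m


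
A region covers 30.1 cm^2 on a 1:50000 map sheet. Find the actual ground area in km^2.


ground_area = 30.1 * (50000/100)^2 = 7525000.0 m^2 = 7.525 km^2

7.525 km^2


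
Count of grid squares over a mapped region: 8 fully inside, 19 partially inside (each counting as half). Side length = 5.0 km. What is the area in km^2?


effective squares = 8 + 19 * 0.5 = 17.5
area = 17.5 * 25.0 = 437.5 km^2

437.5 km^2


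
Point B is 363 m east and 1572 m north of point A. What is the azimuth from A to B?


az = atan2(363, 1572) = 13.0 deg
adjusted to 0-360: 13.0 degrees

13.0 degrees


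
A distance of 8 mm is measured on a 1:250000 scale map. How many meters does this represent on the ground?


ground = 8 mm * 250000 / 1000 = 2000.0 m

2000.0 m


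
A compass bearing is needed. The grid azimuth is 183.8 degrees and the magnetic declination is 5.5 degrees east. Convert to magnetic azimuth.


magnetic azimuth = grid azimuth - declination (east +ve)
mag_az = 183.8 - 5.5 = 178.3 degrees

178.3 degrees


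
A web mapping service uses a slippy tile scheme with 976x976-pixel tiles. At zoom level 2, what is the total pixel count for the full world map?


tiles per axis = 2^2 = 4
total tiles = 4^2 = 16
pixels per axis = 4 * 976 = 3904
total pixels = 3904^2 = 15241216

15241216 pixels


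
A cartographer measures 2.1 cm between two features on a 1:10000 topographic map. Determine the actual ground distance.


ground = 2.1 cm * 10000 / 100 = 210.0 m

210.0 m


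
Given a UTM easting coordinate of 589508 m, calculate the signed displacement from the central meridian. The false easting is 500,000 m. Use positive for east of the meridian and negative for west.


displacement = 589508 - 500000 = 89508 m

89508 m


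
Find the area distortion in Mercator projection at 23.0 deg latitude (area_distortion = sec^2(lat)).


area_distortion = 1/cos^2(23.0) = 1.18

1.18


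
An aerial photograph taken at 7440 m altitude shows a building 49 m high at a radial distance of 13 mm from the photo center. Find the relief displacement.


d = h * r / H = 49 * 13 / 7440 = 0.09 mm

0.09 mm


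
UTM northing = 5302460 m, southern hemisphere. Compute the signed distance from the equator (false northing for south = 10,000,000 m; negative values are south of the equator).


For southern: actual = 5302460 - 10000000 = -4697540 m

-4697540 m


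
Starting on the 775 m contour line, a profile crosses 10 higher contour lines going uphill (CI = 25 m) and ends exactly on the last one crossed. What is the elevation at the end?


elevation = 775 + 10 * 25 = 1025 m

1025 m


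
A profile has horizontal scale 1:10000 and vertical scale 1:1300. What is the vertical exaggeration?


VE = horizontal_scale / vertical_scale = 10000 / 1300 ≈ 7.7

7.7x


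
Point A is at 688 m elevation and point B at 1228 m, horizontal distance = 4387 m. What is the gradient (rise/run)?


gradient = (1228 - 688) / 4387 = 540 / 4387 = 0.1231

0.1231


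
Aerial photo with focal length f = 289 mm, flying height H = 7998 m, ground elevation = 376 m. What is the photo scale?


scale = f / (H - h) = 289 mm / 7622 m = 289 / 7622000 = 1:26374

1:26374


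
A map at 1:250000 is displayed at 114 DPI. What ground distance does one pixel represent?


pixel_cm = 2.54 / 114 ≈ 0.022281 cm
ground = pixel_cm * 250000 / 100 = 2.54 * 250000 / (114 * 100) = 635000 / 11400 ≈ 55.7 m

55.7 m


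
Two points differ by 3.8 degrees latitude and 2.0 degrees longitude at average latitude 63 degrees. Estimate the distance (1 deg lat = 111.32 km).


dlat_km = 3.8 * 111.32 = 423.016
dlon_km = 2.0 * 111.32 * cos(63) ≈ 101.076
dist = sqrt(423.016^2 + 101.076^2) ≈ 434.9 km

434.9 km


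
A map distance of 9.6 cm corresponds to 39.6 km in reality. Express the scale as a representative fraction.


ground = 39.6 km = 3960000 cm; RF denominator = ground / map = 3960000 / 9.6 = 412500; RF = 1:412500

1:412500


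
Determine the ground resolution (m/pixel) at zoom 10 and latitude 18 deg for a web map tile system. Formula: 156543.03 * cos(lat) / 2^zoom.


res = 156543.03 * cos(18) / 2^10 = 156543.03 * 0.95105652 / 1024 = 145.39 m/pixel

145.39 m/pixel


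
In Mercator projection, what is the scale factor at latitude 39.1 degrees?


SF = 1 / cos(39.1) = 1 / 0.776046 = 1.289

1.289


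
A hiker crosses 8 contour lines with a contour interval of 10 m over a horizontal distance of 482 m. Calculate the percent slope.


elevation change = 8 * 10 = 80 m
slope = 80 / 482 * 100 = 16.6%

16.6%


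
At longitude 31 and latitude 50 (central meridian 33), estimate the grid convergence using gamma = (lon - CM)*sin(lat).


gamma = (31 - 33) * sin(50) = -2 * 0.766044 = -1.532 degrees

-1.532 degrees


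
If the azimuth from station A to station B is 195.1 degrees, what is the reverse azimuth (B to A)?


back azimuth = (195.1 + 180) mod 360 = 15.1 degrees

15.1 degrees


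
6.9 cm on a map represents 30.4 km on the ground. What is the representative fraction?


ground = 30.4 km = 3040000 cm; RF denominator = ground / map = 3040000 / 6.9 ≈ 440580; RF = 1:440580

1:440580


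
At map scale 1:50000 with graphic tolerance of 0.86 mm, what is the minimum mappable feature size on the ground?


ground = 0.86 mm * 50000 / 1000 = 43.0 m

43.0 m


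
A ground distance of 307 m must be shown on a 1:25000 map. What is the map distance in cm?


map_cm = 307 * 100 / 25000 = 1.228 cm ≈ 1.23 cm

1.23 cm


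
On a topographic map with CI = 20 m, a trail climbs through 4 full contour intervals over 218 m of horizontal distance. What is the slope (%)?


elevation change = 4 * 20 = 80 m
slope = 80 / 218 * 100 = 36.7%

36.7%


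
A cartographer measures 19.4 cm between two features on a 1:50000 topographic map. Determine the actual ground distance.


ground = 19.4 cm * 50000 / 100 = 9700.0 m = 9.7 km

9.7 km


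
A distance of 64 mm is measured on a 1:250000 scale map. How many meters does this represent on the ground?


ground = 64 mm * 250000 / 1000 = 16000.0 m

16000.0 m


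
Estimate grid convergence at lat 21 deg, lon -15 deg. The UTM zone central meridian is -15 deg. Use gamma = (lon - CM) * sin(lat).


gamma = (-15 - -15) * sin(21) = 0 * 0.358368 = 0.0 degrees

0.0 degrees


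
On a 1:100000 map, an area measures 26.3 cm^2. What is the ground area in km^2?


ground_area = 26.3 * (100000/100)^2 = 26300000.0 m^2 = 26.3 km^2

26.3 km^2


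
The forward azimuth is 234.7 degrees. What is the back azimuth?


back azimuth = (234.7 + 180) mod 360 = 54.7 degrees

54.7 degrees


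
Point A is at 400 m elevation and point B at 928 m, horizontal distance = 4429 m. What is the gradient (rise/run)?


gradient = (928 - 400) / 4429 = 528 / 4429 = 0.1192

0.1192


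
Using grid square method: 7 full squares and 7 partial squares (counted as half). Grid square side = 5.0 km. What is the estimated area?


effective squares = 7 + 7 * 0.5 = 10.5
area = 10.5 * 25.0 = 262.5 km^2

262.5 km^2


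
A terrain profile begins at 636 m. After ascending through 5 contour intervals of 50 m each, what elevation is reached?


elevation = 636 + 5 * 50 = 886 m

886 m


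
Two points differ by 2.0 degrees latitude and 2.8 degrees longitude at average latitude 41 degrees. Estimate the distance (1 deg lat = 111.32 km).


dlat_km = 2.0 * 111.32 = 222.64
dlon_km = 2.8 * 111.32 * cos(41) ≈ 235.24
dist = sqrt(222.64^2 + 235.24^2) ≈ 323.9 km

323.9 km


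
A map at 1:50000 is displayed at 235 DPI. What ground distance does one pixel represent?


pixel_cm = 2.54 / 235 ≈ 0.010809 cm
ground = pixel_cm * 50000 / 100 = 2.54 * 50000 / (235 * 100) = 127000 / 23500 ≈ 5.4 m

5.4 m


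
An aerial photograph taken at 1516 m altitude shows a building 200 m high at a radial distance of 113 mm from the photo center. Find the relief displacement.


d = h * r / H = 200 * 113 / 1516 = 14.91 mm

14.91 mm


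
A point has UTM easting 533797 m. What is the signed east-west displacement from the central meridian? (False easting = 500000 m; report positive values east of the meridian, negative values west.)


displacement = 533797 - 500000 = 33797 m

33797 m


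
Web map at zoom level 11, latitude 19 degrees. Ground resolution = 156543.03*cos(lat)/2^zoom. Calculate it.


res = 156543.03 * cos(19) / 2^11 = 156543.03 * 0.94551858 / 2048 = 72.27 m/pixel

72.27 m/pixel


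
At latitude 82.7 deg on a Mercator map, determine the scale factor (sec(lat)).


SF = 1 / cos(82.7) = 1 / 0.127065 = 7.87

7.87


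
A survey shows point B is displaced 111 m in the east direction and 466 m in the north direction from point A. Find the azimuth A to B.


az = atan2(111, 466) = 13.4 deg
adjusted to 0-360: 13.4 degrees

13.4 degrees


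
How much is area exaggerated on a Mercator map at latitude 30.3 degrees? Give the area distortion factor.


area_distortion = 1/cos^2(30.3) = 1.341

1.341


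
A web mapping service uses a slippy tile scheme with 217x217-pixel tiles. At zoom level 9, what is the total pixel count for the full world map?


tiles per axis = 2^9 = 512
total tiles = 512^2 = 262144
pixels per axis = 512 * 217 = 111104
total pixels = 111104^2 = 12344098816

12344098816 pixels


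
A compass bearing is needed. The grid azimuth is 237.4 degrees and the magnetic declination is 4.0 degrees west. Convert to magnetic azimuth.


magnetic azimuth = grid azimuth - declination (east +ve)
mag_az = 237.4 - -4.0 = 241.4 degrees

241.4 degrees


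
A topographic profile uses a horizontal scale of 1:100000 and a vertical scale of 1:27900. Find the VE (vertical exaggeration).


VE = horizontal_scale / vertical_scale = 100000 / 27900 ≈ 3.6

3.6x


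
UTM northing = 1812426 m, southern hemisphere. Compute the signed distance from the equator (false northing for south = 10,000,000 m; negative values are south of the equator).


For southern: actual = 1812426 - 10000000 = -8187574 m

-8187574 m


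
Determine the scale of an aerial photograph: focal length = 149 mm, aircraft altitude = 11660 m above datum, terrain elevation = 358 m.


scale = f / (H - h) = 149 mm / 11302 m = 149 / 11302000 = 1:75852

1:75852


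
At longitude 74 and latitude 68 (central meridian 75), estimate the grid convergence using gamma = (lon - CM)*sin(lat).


gamma = (74 - 75) * sin(68) = -1 * 0.927184 = -0.927 degrees

-0.927 degrees


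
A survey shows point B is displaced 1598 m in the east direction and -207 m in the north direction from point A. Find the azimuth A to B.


az = atan2(1598, -207) = 97.4 deg
adjusted to 0-360: 97.4 degrees

97.4 degrees


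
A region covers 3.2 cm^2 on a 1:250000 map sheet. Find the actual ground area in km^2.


ground_area = 3.2 * (250000/100)^2 = 20000000.0 m^2 = 20.0 km^2

20.0 km^2


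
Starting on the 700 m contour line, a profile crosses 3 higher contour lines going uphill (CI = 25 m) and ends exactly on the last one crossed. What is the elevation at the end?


elevation = 700 + 3 * 25 = 775 m

775 m


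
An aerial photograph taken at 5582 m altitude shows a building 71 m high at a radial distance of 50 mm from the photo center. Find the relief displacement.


d = h * r / H = 71 * 50 / 5582 = 0.64 mm

0.64 mm


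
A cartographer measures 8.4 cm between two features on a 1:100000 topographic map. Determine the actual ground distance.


ground = 8.4 cm * 100000 / 100 = 8400.0 m = 8.4 km

8.4 km


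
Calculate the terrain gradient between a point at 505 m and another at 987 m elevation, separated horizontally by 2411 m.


gradient = (987 - 505) / 2411 = 482 / 2411 = 0.1999

0.1999


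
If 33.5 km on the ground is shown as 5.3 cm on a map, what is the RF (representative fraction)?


ground = 33.5 km = 3350000 cm; RF denominator = ground / map = 3350000 / 5.3 ≈ 632075; RF = 1:632075

1:632075


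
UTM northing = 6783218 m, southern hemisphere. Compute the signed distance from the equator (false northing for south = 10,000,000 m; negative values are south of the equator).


For southern: actual = 6783218 - 10000000 = -3216782 m

-3216782 m


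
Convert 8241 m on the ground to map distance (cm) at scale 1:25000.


map_cm = 8241 * 100 / 25000 = 32.964 cm ≈ 32.96 cm

32.96 cm


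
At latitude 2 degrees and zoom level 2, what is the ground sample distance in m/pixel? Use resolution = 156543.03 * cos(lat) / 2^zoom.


res = 156543.03 * cos(2) / 2^2 = 156543.03 * 0.99939083 / 4 = 39111.92 m/pixel

39111.92 m/pixel


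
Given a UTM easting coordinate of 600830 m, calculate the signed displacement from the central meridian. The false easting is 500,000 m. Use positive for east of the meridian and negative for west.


displacement = 600830 - 500000 = 100830 m

100830 m


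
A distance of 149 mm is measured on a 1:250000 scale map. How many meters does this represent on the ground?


ground = 149 mm * 250000 / 1000 = 37250.0 m

37250.0 m


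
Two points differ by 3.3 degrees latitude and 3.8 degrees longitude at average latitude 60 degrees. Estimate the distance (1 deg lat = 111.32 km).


dlat_km = 3.3 * 111.32 = 367.356
dlon_km = 3.8 * 111.32 * cos(60) ≈ 211.508
dist = sqrt(367.356^2 + 211.508^2) ≈ 423.9 km

423.9 km


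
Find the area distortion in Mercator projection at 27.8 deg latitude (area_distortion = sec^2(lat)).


area_distortion = 1/cos^2(27.8) = 1.278

1.278


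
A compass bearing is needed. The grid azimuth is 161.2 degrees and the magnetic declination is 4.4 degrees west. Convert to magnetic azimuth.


magnetic azimuth = grid azimuth - declination (east +ve)
mag_az = 161.2 - -4.4 = 165.6 degrees

165.6 degrees


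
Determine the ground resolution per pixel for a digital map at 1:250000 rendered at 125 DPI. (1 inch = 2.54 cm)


pixel_cm = 2.54 / 125 = 0.02032 cm
ground = pixel_cm * 250000 / 100 = 2.54 * 250000 / (125 * 100) = 635000 / 12500 = 50.8 m

50.8 m


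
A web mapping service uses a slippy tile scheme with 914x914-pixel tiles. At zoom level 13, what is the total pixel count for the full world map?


tiles per axis = 2^13 = 8192
total tiles = 8192^2 = 67108864
pixels per axis = 8192 * 914 = 7487488
total pixels = 7487488^2 = 56062476550144

56062476550144 pixels


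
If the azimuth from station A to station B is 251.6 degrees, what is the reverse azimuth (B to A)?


back azimuth = (251.6 + 180) mod 360 = 71.6 degrees

71.6 degrees


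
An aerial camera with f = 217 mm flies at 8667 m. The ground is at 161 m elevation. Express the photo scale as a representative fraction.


scale = f / (H - h) = 217 mm / 8506 m = 217 / 8506000 = 1:39198

1:39198
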